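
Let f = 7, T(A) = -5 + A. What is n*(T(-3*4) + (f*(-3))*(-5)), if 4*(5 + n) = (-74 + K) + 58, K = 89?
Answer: 1166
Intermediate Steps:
n = 53/4 (n = -5 + ((-74 + 89) + 58)/4 = -5 + (15 + 58)/4 = -5 + (1/4)*73 = -5 + 73/4 = 53/4 ≈ 13.250)
n*(T(-3*4) + (f*(-3))*(-5)) = 53*((-5 - 3*4) + (7*(-3))*(-5))/4 = 53*((-5 - 12) - 21*(-5))/4 = 53*(-17 + 105)/4 = (53/4)*88 = 1166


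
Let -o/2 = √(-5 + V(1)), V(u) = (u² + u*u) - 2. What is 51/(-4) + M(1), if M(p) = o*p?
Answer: -51/4 - 2*I*√5 ≈ -12.75 - 4.4721*I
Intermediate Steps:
V(u) = -2 + 2*u² (V(u) = (u² + u²) - 2 = 2*u² - 2 = -2 + 2*u²)
o = -2*I*√5 (o = -2*√(-5 + (-2 + 2*1²)) = -2*√(-5 + (-2 + 2*1)) = -2*√(-5 + (-2 + 2)) = -2*√(-5 + 0) = -2*I*√5 ≈ -4.4721*I)
M(p) = -2*I*p*√5 (M(p) = (-2*I*√5)*p = -2*I*p*√5)
51/(-4) + M(1) = 51/(-4) - 2*I*1*√5 = 51*(-¼) - 2*I*√5 = -51/4 - 2*I*√5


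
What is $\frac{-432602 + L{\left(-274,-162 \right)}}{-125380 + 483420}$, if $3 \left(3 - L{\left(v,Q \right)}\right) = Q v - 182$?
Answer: $- \frac{1342003}{1074120} \approx -1.2494$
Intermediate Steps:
$L{\left(v,Q \right)} = \frac{191}{3} - \frac{Q v}{3}$ ($L{\left(v,Q \right)} = 3 - \frac{Q v - 182}{3} = 3 - \frac{-182 + Q v}{3} = 3 - \left(- \frac{182}{3} + \frac{Q v}{3}\right) = \frac{191}{3} - \frac{Q v}{3}$)
$\frac{-432602 + L{\left(-274,-162 \right)}}{-125380 + 483420} = \frac{-432602 + \left(\frac{191}{3} - \left(-54\right) \left(-274\right)\right)}{-125380 + 483420} = \frac{-432602 + \left(\frac{191}{3} - 14796\right)}{358040} = \left(-432602 - \frac{44197}{3}\right) \frac{1}{358040} = \left(- \frac{1342003}{3}\right) \frac{1}{358040} = - \frac{1342003}{1074120}$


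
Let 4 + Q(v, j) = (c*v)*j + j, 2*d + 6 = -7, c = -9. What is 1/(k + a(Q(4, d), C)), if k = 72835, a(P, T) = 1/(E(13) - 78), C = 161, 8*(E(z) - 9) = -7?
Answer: 559/40714757 ≈ 1.3730e-5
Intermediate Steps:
E(z) = 65/8 (E(z) = 9 + (⅛)*(-7) = 9 - 7/8 = 65/8)
d = -13/2 (d = -3 + (½)*(-7) = -3 - 7/2 = -13/2 ≈ -6.5000)
Q(v, j) = -4 + j - 9*j*v (Q(v, j) = -4 + ((-9*v)*j + j) = -4 + (-9*j*v + j) = -4 + (j - 9*j*v) = -4 + j - 9*j*v)
a(P, T) = -8/559 (a(P, T) = 1/(65/8 - 78) = 1/(-559/8) = -8/559)
1/(k + a(Q(4, d), C)) = 1/(72835 - 8/559) = 1/(40714757/559) = 559/40714757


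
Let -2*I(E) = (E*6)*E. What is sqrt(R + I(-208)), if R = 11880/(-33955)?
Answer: 2*I*sqrt(1496430546942)/6791 ≈ 360.27*I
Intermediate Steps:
I(E) = -3*E**2 (I(E) = -E*6*E/2 = -6*E*E/2 = -3*E**2)
R = -2376/6791 (R = 11880*(-1/33955) = -2376/6791 ≈ -0.34987)
sqrt(R + I(-208)) = sqrt(-2376/6791 - 3*(-208)**2) = sqrt(-2376/6791 - 3*43264) = sqrt(-2376/6791 - 129792) = sqrt(-881419848/6791) = 2*I*sqrt(1496430546942)/6791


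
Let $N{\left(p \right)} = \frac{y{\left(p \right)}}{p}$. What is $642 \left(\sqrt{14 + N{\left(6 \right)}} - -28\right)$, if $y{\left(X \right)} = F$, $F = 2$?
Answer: $17976 + 214 \sqrt{129} \approx 20407.0$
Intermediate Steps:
$y{\left(X \right)} = 2$
$N{\left(p \right)} = \frac{2}{p}$
$642 \left(\sqrt{14 + N{\left(6 \right)}} - -28\right) = 642 \left(\sqrt{14 + \frac{2}{6}} - -28\right) = 642 \left(\sqrt{14 + 2 \cdot \frac{1}{6}} + 28\right) = 642 \left(\sqrt{14 + \frac{1}{3}} + 28\right) = 642 \left(\sqrt{\frac{43}{3}} + 28\right) = 642 \left(\frac{\sqrt{129}}{3} + 28\right) = 642 \left(28 + \frac{\sqrt{129}}{3}\right) = 17976 + 214 \sqrt{129}$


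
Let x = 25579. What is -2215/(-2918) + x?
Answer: 74641737/2918 ≈ 25580.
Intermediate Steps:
-2215/(-2918) + x = -2215/(-2918) + 25579 = -2215*(-1/2918) + 25579 = 2215/2918 + 25579 = 74641737/2918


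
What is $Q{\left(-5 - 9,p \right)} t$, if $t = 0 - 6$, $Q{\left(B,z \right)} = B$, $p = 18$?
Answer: $84$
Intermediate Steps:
$t = -6$ ($t = 0 - 6 = -6$)
$Q{\left(-5 - 9,p \right)} t = \left(-5 - 9\right) \left(-6\right) = \left(-14\right) \left(-6\right) = 84$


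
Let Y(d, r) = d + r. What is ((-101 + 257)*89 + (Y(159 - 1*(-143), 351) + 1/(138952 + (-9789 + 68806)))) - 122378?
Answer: -21349174928/197969 ≈ -1.0784e+5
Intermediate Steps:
((-101 + 257)*89 + (Y(159 - 1*(-143), 351) + 1/(138952 + (-9789 + 68806)))) - 122378 = ((-101 + 257)*89 + (((159 - 1*(-143)) + 351) + 1/(138952 + (-9789 + 68806)))) - 122378 = (156*89 + (((159 + 143) + 351) + 1/(138952 + 59017))) - 122378 = (13884 + ((302 + 351) + 1/197969)) - 122378 = (13884 + (653 + 1/197969)) - 122378 = (13884 + 129273758/197969) - 122378 = 2877875354/197969 - 122378 = -21349174928/197969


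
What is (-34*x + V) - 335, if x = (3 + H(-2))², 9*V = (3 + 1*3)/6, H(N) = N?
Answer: -3320/9 ≈ -368.89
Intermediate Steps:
V = ⅑ (V = ((3 + 1*3)/6)/9 = ((3 + 3)*(⅙))/9 = (6*(⅙))/9 = (⅑)*1 = ⅑ ≈ 0.11111)
x = 1 (x = (3 - 2)² = 1² = 1)
(-34*x + V) - 335 = (-34*1 + ⅑) - 335 = (-34 + ⅑) - 335 = -305/9 - 335 = -3320/9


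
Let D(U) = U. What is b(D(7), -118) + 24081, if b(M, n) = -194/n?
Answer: 1420876/59 ≈ 24083.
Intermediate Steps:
b(D(7), -118) + 24081 = -194/(-118) + 24081 = -194*(-1/118) + 24081 = 97/59 + 24081 = 1420876/59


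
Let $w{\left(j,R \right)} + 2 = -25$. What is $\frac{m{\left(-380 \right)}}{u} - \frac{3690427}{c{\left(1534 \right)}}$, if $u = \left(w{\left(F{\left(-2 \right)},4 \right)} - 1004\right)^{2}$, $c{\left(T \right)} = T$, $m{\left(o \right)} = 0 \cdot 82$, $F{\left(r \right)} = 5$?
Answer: $- \frac{283879}{118} \approx -2405.8$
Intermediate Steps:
$w{\left(j,R \right)} = -27$ ($w{\left(j,R \right)} = -2 - 25 = -27$)
$m{\left(o \right)} = 0$
$u = 1062961$ ($u = \left(-27 - 1004\right)^{2} = \left(-1031\right)^{2} = 1062961$)
$\frac{m{\left(-380 \right)}}{u} - \frac{3690427}{c{\left(1534 \right)}} = \frac{0}{1062961} - \frac{3690427}{1534} = 0 \cdot \frac{1}{1062961} - \frac{283879}{118} = 0 - \frac{283879}{118} = - \frac{283879}{118}$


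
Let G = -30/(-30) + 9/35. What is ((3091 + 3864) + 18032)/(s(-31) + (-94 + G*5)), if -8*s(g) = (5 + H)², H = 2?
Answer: -1399272/5255 ≈ -266.27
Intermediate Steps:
G = 44/35 (G = -30*(-1/30) + 9*(1/35) = 1 + 9/35 = 44/35 ≈ 1.2571)
s(g) = -49/8 (s(g) = -(5 + 2)²/8 = -⅛*7² = -⅛*49 = -49/8)
((3091 + 3864) + 18032)/(s(-31) + (-94 + G*5)) = ((3091 + 3864) + 18032)/(-49/8 + (-94 + (44/35)*5)) = (6955 + 18032)/(-49/8 + (-94 + 44/7)) = 24987/(-49/8 - 614/7) = 24987/(-5255/56) = 24987*(-56/5255) = -1399272/5255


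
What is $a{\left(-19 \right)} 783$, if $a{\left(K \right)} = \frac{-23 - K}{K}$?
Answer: $\frac{3132}{19} \approx 164.84$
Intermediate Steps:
$a{\left(K \right)} = \frac{-23 - K}{K}$
$a{\left(-19 \right)} 783 = \frac{-23 - -19}{-19} \cdot 783 = - \frac{-23 + 19}{19} \cdot 783 = \left(- \frac{1}{19}\right) \left(-4\right) 783 = \frac{4}{19} \cdot 783 = \frac{3132}{19}$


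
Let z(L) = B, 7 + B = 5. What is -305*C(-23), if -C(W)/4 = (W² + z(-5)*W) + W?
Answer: 673440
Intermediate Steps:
B = -2 (B = -7 + 5 = -2)
z(L) = -2
C(W) = -4*W² + 4*W (C(W) = -4*((W² - 2*W) + W) = -4*(W² - W) = -4*W² + 4*W)
-305*C(-23) = -1220*(-23)*(1 - 1*(-23)) = -1220*(-23)*(1 + 23) = -1220*(-23)*24 = -305*(-2208) = 673440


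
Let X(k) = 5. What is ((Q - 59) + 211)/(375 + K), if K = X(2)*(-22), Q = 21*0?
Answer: 152/265 ≈ 0.57358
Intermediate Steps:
Q = 0
K = -110 (K = 5*(-22) = -110)
((Q - 59) + 211)/(375 + K) = ((0 - 59) + 211)/(375 - 110) = (-59 + 211)/265 = 152*(1/265) = 152/265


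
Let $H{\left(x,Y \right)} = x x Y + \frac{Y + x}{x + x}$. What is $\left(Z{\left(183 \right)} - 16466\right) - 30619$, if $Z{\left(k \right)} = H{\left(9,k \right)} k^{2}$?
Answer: $496717578$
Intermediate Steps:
$H{\left(x,Y \right)} = Y x^{2} + \frac{Y + x}{2 x}$ ($H{\left(x,Y \right)} = x^{2} Y + \frac{Y + x}{2 x} = Y x^{2} + \left(Y + x\right) \frac{1}{2 x} = Y x^{2} + \frac{Y + x}{2 x}$)
$Z{\left(k \right)} = k^{2} \left(\frac{1}{2} + \frac{1459 k}{18}\right)$ ($Z{\left(k \right)} = \frac{k + 9 + 2 k 9^{3}}{2 \cdot 9} k^{2} = \frac{1}{2} \cdot \frac{1}{9} \left(k + 9 + 2 k 729\right) k^{2} = \frac{1}{2} \cdot \frac{1}{9} \left(k + 9 + 1458 k\right) k^{2} = \frac{1}{2} \cdot \frac{1}{9} \left(9 + 1459 k\right) k^{2} = \left(\frac{1}{2} + \frac{1459 k}{18}\right) k^{2} = k^{2} \left(\frac{1}{2} + \frac{1459 k}{18}\right)$)
$\left(Z{\left(183 \right)} - 16466\right) - 30619 = \left(\frac{183^{2} \left(9 + 1459 \cdot 183\right)}{18} - 16466\right) - 30619 = \left(\frac{1}{18} \cdot 33489 \left(9 + 266997\right) - 16466\right) - 30619 = \left(\frac{1}{18} \cdot 33489 \cdot 267006 - 16466\right) - 30619 = \left(496764663 - 16466\right) - 30619 = 496748197 - 30619 = 496717578$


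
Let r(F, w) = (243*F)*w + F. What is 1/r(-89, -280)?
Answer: 1/6055471 ≈ 1.6514e-7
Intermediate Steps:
r(F, w) = F + 243*F*w (r(F, w) = 243*F*w + F = F + 243*F*w)
1/r(-89, -280) = 1/(-89*(1 + 243*(-280))) = 1/(-89*(1 - 68040)) = 1/(-89*(-68039)) = 1/6055471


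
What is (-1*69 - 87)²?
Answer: 24336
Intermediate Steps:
(-1*69 - 87)² = (-69 - 87)² = (-156)² = 24336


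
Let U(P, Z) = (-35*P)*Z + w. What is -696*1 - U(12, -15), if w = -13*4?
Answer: -6944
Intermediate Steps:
w = -52
U(P, Z) = -52 - 35*P*Z (U(P, Z) = (-35*P)*Z - 52 = -35*P*Z - 52 = -52 - 35*P*Z)
-696*1 - U(12, -15) = -696*1 - (-52 - 35*12*(-15)) = -696 - (-52 + 6300) = -696 - 1*6248 = -696 - 6248 = -6944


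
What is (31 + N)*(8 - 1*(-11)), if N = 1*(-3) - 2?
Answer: 494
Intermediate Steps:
N = -5 (N = -3 - 2 = -5)
(31 + N)*(8 - 1*(-11)) = (31 - 5)*(8 - 1*(-11)) = 26*(8 + 11) = 26*19 = 494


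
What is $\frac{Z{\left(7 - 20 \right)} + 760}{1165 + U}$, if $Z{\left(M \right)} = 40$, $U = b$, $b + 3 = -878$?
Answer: $\frac{200}{71} \approx 2.8169$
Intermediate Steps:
$b = -881$ ($b = -3 - 878 = -881$)
$U = -881$
$\frac{Z{\left(7 - 20 \right)} + 760}{1165 + U} = \frac{40 + 760}{1165 - 881} = \frac{800}{284} = 800 \cdot \frac{1}{284} = \frac{200}{71}$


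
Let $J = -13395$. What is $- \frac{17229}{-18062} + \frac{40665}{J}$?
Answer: $- \frac{33580585}{16129366} \approx -2.082$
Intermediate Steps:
$- \frac{17229}{-18062} + \frac{40665}{J} = - \frac{17229}{-18062} + \frac{40665}{-13395} = \left(-17229\right) \left(- \frac{1}{18062}\right) + 40665 \left(- \frac{1}{13395}\right) = \frac{17229}{18062} - \frac{2711}{893} = - \frac{33580585}{16129366}$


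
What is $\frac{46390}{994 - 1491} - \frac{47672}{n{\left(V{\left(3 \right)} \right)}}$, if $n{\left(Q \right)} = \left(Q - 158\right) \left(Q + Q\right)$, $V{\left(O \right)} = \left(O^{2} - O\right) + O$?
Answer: $- \frac{50362498}{666477} \approx -75.565$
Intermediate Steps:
$V{\left(O \right)} = O^{2}$
$n{\left(Q \right)} = 2 Q \left(-158 + Q\right)$ ($n{\left(Q \right)} = \left(-158 + Q\right) 2 Q = 2 Q \left(-158 + Q\right)$)
$\frac{46390}{994 - 1491} - \frac{47672}{n{\left(V{\left(3 \right)} \right)}} = \frac{46390}{994 - 1491} - \frac{47672}{2 \cdot 3^{2} \left(-158 + 3^{2}\right)} = \frac{46390}{994 - 1491} - \frac{47672}{2 \cdot 9 \left(-158 + 9\right)} = \frac{46390}{-497} - \frac{47672}{2 \cdot 9 \left(-149\right)} = 46390 \left(- \frac{1}{497}\right) - \frac{47672}{-2682} = - \frac{46390}{497} - - \frac{23836}{1341} = - \frac{46390}{497} + \frac{23836}{1341} = - \frac{50362498}{666477}$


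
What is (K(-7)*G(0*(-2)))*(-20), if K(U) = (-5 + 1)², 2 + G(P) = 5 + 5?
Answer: -2560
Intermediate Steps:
G(P) = 8 (G(P) = -2 + (5 + 5) = -2 + 10 = 8)
K(U) = 16 (K(U) = (-4)² = 16)
(K(-7)*G(0*(-2)))*(-20) = (16*8)*(-20) = 128*(-20) = -2560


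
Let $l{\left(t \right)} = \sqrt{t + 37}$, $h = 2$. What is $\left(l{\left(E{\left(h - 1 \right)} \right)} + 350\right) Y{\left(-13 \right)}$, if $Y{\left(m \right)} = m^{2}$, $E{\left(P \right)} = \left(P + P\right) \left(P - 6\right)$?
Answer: $59150 + 507 \sqrt{3} \approx 60028.0$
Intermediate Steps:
$E{\left(P \right)} = 2 P \left(-6 + P\right)$
$l{\left(t \right)} = \sqrt{37 + t}$
$\left(l{\left(E{\left(h - 1 \right)} \right)} + 350\right) Y{\left(-13 \right)} = \left(\sqrt{37 + 2 \left(2 - 1\right) \left(-6 + \left(2 - 1\right)\right)} + 350\right) \left(-13\right)^{2} = \left(\sqrt{37 + 2 \left(2 - 1\right) \left(-6 + \left(2 - 1\right)\right)} + 350\right) 169 = \left(\sqrt{37 + 2 \cdot 1 \left(-6 + 1\right)} + 350\right) 169 = \left(\sqrt{37 + 2 \cdot 1 \left(-5\right)} + 350\right) 169 = \left(\sqrt{37 - 10} + 350\right) 169 = \left(\sqrt{27} + 350\right) 169 = \left(3 \sqrt{3} + 350\right) 169 = \left(350 + 3 \sqrt{3}\right) 169 = 59150 + 507 \sqrt{3}$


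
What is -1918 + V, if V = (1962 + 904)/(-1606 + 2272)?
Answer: -637261/333 ≈ -1913.7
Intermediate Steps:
V = 1433/333 (V = 2866/666 = 2866*(1/666) = 1433/333 ≈ 4.3033)
-1918 + V = -1918 + 1433/333 = -637261/333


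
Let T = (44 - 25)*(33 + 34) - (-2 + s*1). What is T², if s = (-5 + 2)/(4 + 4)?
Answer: 104101209/64 ≈ 1.6266e+6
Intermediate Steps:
s = -3/8 ≈ -0.37500
T = 10203/8 (T = (44 - 25)*(33 + 34) - (-2 - 3/8*1) = 19*67 - (-2 - 3/8) = 1273 - 1*(-19/8) = 1273 + 19/8 = 10203/8 ≈ 1275.4)
T² = (10203/8)² = 104101209/64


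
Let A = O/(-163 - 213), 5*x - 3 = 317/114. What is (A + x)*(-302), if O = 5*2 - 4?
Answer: -9224741/26790 ≈ -344.34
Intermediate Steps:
O = 6 (O = 10 - 4 = 6)
x = 659/570 (x = 3/5 + (317/114)/5 = 3/5 + (317*(1/114))/5 = 3/5 + (1/5)*(317/114) = 3/5 + 317/570 = 659/570 ≈ 1.1561)
A = -3/188 (A = 6/(-163 - 213) = 6/(-376) = 6*(-1/376) = -3/188 ≈ -0.015957)
(A + x)*(-302) = (-3/188 + 659/570)*(-302) = (61091/53580)*(-302) = -9224741/26790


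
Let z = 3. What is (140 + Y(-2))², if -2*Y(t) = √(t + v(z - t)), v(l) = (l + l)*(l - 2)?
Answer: (140 - √7)² ≈ 18866.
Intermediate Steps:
v(l) = 2*l*(-2 + l) (v(l) = (2*l)*(-2 + l) = 2*l*(-2 + l))
Y(t) = -√(t + 2*(1 - t)*(3 - t))/2 (Y(t) = -√(t + 2*(3 - t)*(-2 + (3 - t)))/2 = -√(t + 2*(3 - t)*(1 - t))/2 = -√(t + 2*(1 - t)*(3 - t))/2)
(140 + Y(-2))² = (140 - √(-2 + 2*(-1 - 2)*(-3 - 2))/2)² = (140 - √(-2 + 2*(-3)*(-5))/2)² = (140 - √(-2 + 30)/2)² = (140 - √7)²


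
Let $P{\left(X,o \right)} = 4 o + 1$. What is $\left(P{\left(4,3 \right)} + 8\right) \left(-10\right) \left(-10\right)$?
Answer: $2100$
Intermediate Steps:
$P{\left(X,o \right)} = 1 + 4 o$
$\left(P{\left(4,3 \right)} + 8\right) \left(-10\right) \left(-10\right) = \left(\left(1 + 4 \cdot 3\right) + 8\right) \left(-10\right) \left(-10\right) = \left(\left(1 + 12\right) + 8\right) \left(-10\right) \left(-10\right) = \left(13 + 8\right) \left(-10\right) \left(-10\right) = 21 \left(-10\right) \left(-10\right) = \left(-210\right) \left(-10\right) = 2100$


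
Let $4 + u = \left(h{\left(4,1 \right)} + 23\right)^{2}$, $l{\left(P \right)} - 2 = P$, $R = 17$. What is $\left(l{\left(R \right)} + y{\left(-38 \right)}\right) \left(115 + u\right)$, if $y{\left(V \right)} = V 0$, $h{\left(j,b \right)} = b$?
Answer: $13053$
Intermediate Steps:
$l{\left(P \right)} = 2 + P$
$u = 572$ ($u = -4 + \left(1 + 23\right)^{2} = -4 + 24^{2} = -4 + 576 = 572$)
$y{\left(V \right)} = 0$
$\left(l{\left(R \right)} + y{\left(-38 \right)}\right) \left(115 + u\right) = \left(\left(2 + 17\right) + 0\right) \left(115 + 572\right) = \left(19 + 0\right) 687 = 19 \cdot 687 = 13053$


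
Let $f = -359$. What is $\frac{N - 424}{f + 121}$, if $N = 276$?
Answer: $\frac{74}{119} \approx 0.62185$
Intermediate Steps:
$\frac{N - 424}{f + 121} = \frac{276 - 424}{-359 + 121} = - \frac{148}{-238} = \left(-148\right) \left(- \frac{1}{238}\right) = \frac{74}{119}$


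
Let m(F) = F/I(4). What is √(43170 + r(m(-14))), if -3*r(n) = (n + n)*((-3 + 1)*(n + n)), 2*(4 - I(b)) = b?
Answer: √389706/3 ≈ 208.09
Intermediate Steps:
I(b) = 4 - b/2
m(F) = F/2 (m(F) = F/(4 - ½*4) = F/(4 - 2) = F/2)
r(n) = 8*n²/3 (r(n) = -(n + n)*(-3 + 1)*(n + n)/3 = -2*n*(-4*n)/3 = -(-8)*n²/3 = 8*n²/3)
√(43170 + r(m(-14))) = √(43170 + 8*((½)*(-14))²/3) = √(43170 + (8/3)*(-7)²) = √(43170 + (8/3)*49) = √(43170 + 392/3) = √(129902/3) = √389706/3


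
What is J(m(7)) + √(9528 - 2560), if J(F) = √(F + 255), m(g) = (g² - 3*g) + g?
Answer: √290 + 2*√1742 ≈ 100.50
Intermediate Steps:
m(g) = g² - 2*g
J(F) = √(255 + F)
J(m(7)) + √(9528 - 2560) = √(255 + 7*(-2 + 7)) + √(9528 - 2560) = √(255 + 7*5) + √6968 = √(255 + 35) + 2*√1742 = √290 + 2*√1742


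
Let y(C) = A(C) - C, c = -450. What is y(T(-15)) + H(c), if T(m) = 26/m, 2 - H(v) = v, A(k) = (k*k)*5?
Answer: 21094/45 ≈ 468.76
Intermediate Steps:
A(k) = 5*k**2 (A(k) = k**2*5 = 5*k**2)
H(v) = 2 - v
y(C) = -C + 5*C**2 (y(C) = 5*C**2 - C = -C + 5*C**2)
y(T(-15)) + H(c) = (26/(-15))*(-1 + 5*(26/(-15))) + (2 - 1*(-450)) = (26*(-1/15))*(-1 + 5*(26*(-1/15))) + (2 + 450) = -26*(-1 + 5*(-26/15))/15 + 452 = -26*(-1 - 26/3)/15 + 452 = -26/15*(-29/3) + 452 = 754/45 + 452 = 21094/45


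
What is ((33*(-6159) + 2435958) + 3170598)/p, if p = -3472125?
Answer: -1801103/1157375 ≈ -1.5562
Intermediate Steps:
((33*(-6159) + 2435958) + 3170598)/p = ((33*(-6159) + 2435958) + 3170598)/(-3472125) = ((-203247 + 2435958) + 3170598)*(-1/3472125) = (2232711 + 3170598)*(-1/3472125) = 5403309*(-1/3472125) = -1801103/1157375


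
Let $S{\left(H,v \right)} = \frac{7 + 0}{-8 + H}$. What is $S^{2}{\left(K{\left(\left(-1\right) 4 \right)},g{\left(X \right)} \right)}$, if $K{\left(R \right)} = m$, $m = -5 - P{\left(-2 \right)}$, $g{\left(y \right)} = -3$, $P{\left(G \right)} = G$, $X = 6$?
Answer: $\frac{49}{121} \approx 0.40496$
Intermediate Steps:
$m = -3$ ($m = -5 - -2 = -5 + 2 = -3$)
$K{\left(R \right)} = -3$
$S{\left(H,v \right)} = \frac{7}{-8 + H}$
$S^{2}{\left(K{\left(\left(-1\right) 4 \right)},g{\left(X \right)} \right)} = \left(\frac{7}{-8 - 3}\right)^{2} = \left(\frac{7}{-11}\right)^{2} = \left(7 \left(- \frac{1}{11}\right)\right)^{2} = \left(- \frac{7}{11}\right)^{2} = \frac{49}{121}$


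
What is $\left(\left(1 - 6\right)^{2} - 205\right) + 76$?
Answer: $-104$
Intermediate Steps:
$\left(\left(1 - 6\right)^{2} - 205\right) + 76 = \left(\left(-5\right)^{2} - 205\right) + 76 = \left(25 - 205\right) + 76 = -180 + 76 = -104$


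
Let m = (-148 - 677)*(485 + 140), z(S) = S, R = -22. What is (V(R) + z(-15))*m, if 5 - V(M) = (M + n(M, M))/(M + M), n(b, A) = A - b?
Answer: 10828125/2 ≈ 5.4141e+6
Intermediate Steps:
m = -515625 (m = -825*625 = -515625)
V(M) = 9/2 (V(M) = 5 - (M + (M - M))/(M + M) = 5 - (M + 0)/(2*M) = 5 - M*1/(2*M) = 5 - 1*1/2 = 5 - 1/2 = 9/2)
(V(R) + z(-15))*m = (9/2 - 15)*(-515625) = -21/2*(-515625) = 10828125/2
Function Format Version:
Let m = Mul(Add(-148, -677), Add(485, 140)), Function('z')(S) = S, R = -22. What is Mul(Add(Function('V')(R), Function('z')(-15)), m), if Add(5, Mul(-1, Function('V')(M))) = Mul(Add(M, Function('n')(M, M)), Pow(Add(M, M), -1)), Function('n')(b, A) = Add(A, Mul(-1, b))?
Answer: Rational(10828125, 2) ≈ 5.4141e+6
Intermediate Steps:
m = -515625 (m = Mul(-825, 625) = -515625)
Function('V')(M) = Rational(9, 2) (Function('V')(M) = Add(5, Mul(-1, Mul(Add(M, Add(M, Mul(-1, M))), Pow(Add(M, M), -1)))) = Add(5, Mul(-1, Mul(Add(M, 0), Pow(Mul(2, M), -1)))) = Add(5, Mul(-1, Mul(M, Mul(Rational(1, 2), Pow(M, -1))))) = Add(5, Mul(-1, Rational(1, 2))) = Add(5, Rational(-1, 2)) = Rational(9, 2))
Mul(Add(Function('V')(R), Function('z')(-15)), m) = Mul(Add(Rational(9, 2), -15), -515625) = Mul(Rational(-21, 2), -515625) = Rational(10828125, 2)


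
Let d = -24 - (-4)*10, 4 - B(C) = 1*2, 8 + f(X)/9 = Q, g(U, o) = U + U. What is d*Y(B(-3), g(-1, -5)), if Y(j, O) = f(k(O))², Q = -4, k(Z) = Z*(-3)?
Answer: 186624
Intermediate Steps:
g(U, o) = 2*U
k(Z) = -3*Z
f(X) = -108 (f(X) = -72 + 9*(-4) = -72 - 36 = -108)
B(C) = 2 (B(C) = 4 - 2 = 2)
Y(j, O) = 11664 (Y(j, O) = (-108)² = 11664)
d = 16 (d = -24 - 1*(-40) = -24 + 40 = 16)
d*Y(B(-3), g(-1, -5)) = 16*11664 = 186624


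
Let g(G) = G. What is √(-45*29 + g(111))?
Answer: I*√1194 ≈ 34.554*I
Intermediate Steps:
√(-45*29 + g(111)) = √(-45*29 + 111) = √(-1305 + 111) = √(-1194) = I*√1194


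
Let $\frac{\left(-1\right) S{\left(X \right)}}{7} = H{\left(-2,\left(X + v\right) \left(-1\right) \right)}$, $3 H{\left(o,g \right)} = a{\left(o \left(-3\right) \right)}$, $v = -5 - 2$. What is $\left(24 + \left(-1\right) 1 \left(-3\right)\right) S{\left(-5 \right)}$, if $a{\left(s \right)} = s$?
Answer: $-378$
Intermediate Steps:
$v = -7$
$H{\left(o,g \right)} = - o$ ($H{\left(o,g \right)} = \frac{o \left(-3\right)}{3} = \frac{\left(-3\right) o}{3} = - o$)
$S{\left(X \right)} = -14$ ($S{\left(X \right)} = - 7 \left(\left(-1\right) \left(-2\right)\right) = \left(-7\right) 2 = -14$)
$\left(24 + \left(-1\right) 1 \left(-3\right)\right) S{\left(-5 \right)} = \left(24 + \left(-1\right) 1 \left(-3\right)\right) \left(-14\right) = \left(24 - -3\right) \left(-14\right) = \left(24 + 3\right) \left(-14\right) = 27 \left(-14\right) = -378$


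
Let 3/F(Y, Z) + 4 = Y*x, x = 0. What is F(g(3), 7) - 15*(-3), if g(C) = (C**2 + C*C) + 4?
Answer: 177/4 ≈ 44.250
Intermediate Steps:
g(C) = 4 + 2*C**2 (g(C) = (C**2 + C**2) + 4 = 2*C**2 + 4 = 4 + 2*C**2)
F(Y, Z) = -3/4 (F(Y, Z) = 3/(-4 + Y*0) = 3/(-4 + 0) = 3/(-4) = 3*(-1/4) = -3/4)
F(g(3), 7) - 15*(-3) = -3/4 - 15*(-3) = -3/4 + 45 = 177/4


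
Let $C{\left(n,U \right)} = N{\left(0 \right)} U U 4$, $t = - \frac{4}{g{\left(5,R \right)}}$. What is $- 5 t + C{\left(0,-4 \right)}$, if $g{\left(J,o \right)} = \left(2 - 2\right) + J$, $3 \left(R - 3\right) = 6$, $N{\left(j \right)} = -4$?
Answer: $-252$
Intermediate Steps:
$R = 5$ ($R = 3 + \frac{1}{3} \cdot 6 = 3 + 2 = 5$)
$g{\left(J,o \right)} = J$ ($g{\left(J,o \right)} = 0 + J = J$)
$t = - \frac{4}{5} \approx -0.8$
$C{\left(n,U \right)} = - 16 U^{2}$ ($C{\left(n,U \right)} = - 4 U U 4 = - 4 U 4 U = - 16 U^{2}$)
$- 5 t + C{\left(0,-4 \right)} = \left(-5\right) \left(- \frac{4}{5}\right) - 16 \left(-4\right)^{2} = 4 - 256 = -252$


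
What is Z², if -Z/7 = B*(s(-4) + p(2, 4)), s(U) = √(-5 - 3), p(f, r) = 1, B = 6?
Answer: -12348 + 7056*I*√2 ≈ -12348.0 + 9978.7*I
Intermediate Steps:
s(U) = 2*I*√2 (s(U) = √(-8) = 2*I*√2)
Z = -42 - 84*I*√2 (Z = -42*(2*I*√2 + 1) = -42*(1 + 2*I*√2) = -7*(6 + 12*I*√2) = -42 - 84*I*√2 ≈ -42.0 - 118.79*I)
Z² = (-42 - 84*I*√2)²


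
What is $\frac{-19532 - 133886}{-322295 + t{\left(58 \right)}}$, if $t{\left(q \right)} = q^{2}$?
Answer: $\frac{153418}{318931} \approx 0.48104$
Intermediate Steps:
$\frac{-19532 - 133886}{-322295 + t{\left(58 \right)}} = \frac{-19532 - 133886}{-322295 + 58^{2}} = - \frac{153418}{-322295 + 3364} = - \frac{153418}{-318931} = \left(-153418\right) \left(- \frac{1}{318931}\right) = \frac{153418}{318931}$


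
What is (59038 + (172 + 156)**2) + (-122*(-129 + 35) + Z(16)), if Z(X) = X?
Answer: 178106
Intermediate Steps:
(59038 + (172 + 156)**2) + (-122*(-129 + 35) + Z(16)) = (59038 + (172 + 156)**2) + (-122*(-129 + 35) + 16) = (59038 + 328**2) + (-122*(-94) + 16) = (59038 + 107584) + (11468 + 16) = 166622 + 11484 = 178106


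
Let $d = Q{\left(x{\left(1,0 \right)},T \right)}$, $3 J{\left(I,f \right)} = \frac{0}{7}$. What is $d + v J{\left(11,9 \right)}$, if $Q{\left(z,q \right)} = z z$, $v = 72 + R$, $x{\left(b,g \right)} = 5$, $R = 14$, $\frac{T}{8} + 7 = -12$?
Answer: $25$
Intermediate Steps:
$T = -152$ ($T = -56 + 8 \left(-12\right) = -56 - 96 = -152$)
$v = 86$ ($v = 72 + 14 = 86$)
$J{\left(I,f \right)} = 0$ ($J{\left(I,f \right)} = \frac{0 \cdot \frac{1}{7}}{3} = \frac{1}{3} \cdot 0 = 0$)
$Q{\left(z,q \right)} = z^{2}$
$d = 25$ ($d = 5^{2} = 25$)
$d + v J{\left(11,9 \right)} = 25 + 86 \cdot 0 = 25 + 0 = 25$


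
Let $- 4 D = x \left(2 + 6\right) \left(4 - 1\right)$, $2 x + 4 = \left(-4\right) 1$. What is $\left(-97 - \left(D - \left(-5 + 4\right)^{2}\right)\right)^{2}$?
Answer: $14400$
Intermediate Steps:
$x = -4$ ($x = -2 + \frac{\left(-4\right) 1}{2} = -2 + \frac{1}{2} \left(-4\right) = -2 - 2 = -4$)
$D = 24$ ($D = - \frac{\left(-4\right) \left(2 + 6\right) \left(4 - 1\right)}{4} = - \frac{\left(-4\right) 8 \cdot 3}{4} = - \frac{\left(-4\right) 24}{4} = \left(- \frac{1}{4}\right) \left(-96\right) = 24$)
$\left(-97 - \left(D - \left(-5 + 4\right)^{2}\right)\right)^{2} = \left(-97 + \left(\left(-5 + 4\right)^{2} - 24\right)\right)^{2} = \left(-97 - \left(24 - \left(-1\right)^{2}\right)\right)^{2} = \left(-97 + \left(1 - 24\right)\right)^{2} = \left(-97 - 23\right)^{2} = \left(-120\right)^{2} = 14400$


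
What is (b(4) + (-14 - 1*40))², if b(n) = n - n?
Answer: 2916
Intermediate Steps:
b(n) = 0
(b(4) + (-14 - 1*40))² = (0 + (-14 - 1*40))² = (0 + (-14 - 40))² = (0 - 54)² = (-54)² = 2916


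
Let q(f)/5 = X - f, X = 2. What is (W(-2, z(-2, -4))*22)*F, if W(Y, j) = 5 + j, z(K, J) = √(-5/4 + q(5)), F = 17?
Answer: 1870 + 187*I*√65 ≈ 1870.0 + 1507.6*I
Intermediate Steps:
q(f) = 10 - 5*f (q(f) = 5*(2 - f) = 10 - 5*f)
z(K, J) = I*√65/2 (z(K, J) = √(-5/4 + (10 - 5*5)) = √(-5*¼ + (10 - 25)) = √(-5/4 - 15) = √(-65/4) = I*√65/2)
(W(-2, z(-2, -4))*22)*F = ((5 + I*√65/2)*22)*17 = (110 + 11*I*√65)*17 = 1870 + 187*I*√65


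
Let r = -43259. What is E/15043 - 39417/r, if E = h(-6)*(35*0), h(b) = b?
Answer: 39417/43259 ≈ 0.91119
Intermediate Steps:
E = 0 (E = -210*0 = -6*0 = 0)
E/15043 - 39417/r = 0/15043 - 39417/(-43259) = 0*(1/15043) - 39417*(-1/43259) = 0 + 39417/43259 = 39417/43259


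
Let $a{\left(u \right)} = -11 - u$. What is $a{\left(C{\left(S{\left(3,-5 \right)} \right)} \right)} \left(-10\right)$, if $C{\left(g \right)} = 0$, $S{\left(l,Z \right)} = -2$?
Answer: $110$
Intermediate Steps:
$a{\left(C{\left(S{\left(3,-5 \right)} \right)} \right)} \left(-10\right) = \left(-11 - 0\right) \left(-10\right) = \left(-11 + 0\right) \left(-10\right) = \left(-11\right) \left(-10\right) = 110$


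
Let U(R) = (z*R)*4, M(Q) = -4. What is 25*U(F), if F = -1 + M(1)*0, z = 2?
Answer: -200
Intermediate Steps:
F = -1 (F = -1 - 4*0 = -1 + 0 = -1)
U(R) = 8*R (U(R) = (2*R)*4 = 8*R)
25*U(F) = 25*(8*(-1)) = 25*(-8) = -200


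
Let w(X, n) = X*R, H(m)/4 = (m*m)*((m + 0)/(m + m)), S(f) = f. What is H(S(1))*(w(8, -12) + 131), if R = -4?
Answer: 198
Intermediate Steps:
H(m) = 2*m² (H(m) = 4*((m*m)*((m + 0)/(m + m))) = 4*(m²*(m/((2*m)))) = 4*(m²*(m*(1/(2*m)))) = 4*(m²*(½)) = 4*(m²/2) = 2*m²)
w(X, n) = -4*X (w(X, n) = X*(-4) = -4*X)
H(S(1))*(w(8, -12) + 131) = (2*1²)*(-4*8 + 131) = (2*1)*(-32 + 131) = 2*99 = 198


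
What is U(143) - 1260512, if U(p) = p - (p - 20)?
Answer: -1260492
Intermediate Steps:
U(p) = 20 (U(p) = p - (-20 + p) = p + (20 - p) = 20)
U(143) - 1260512 = 20 - 1260512 = -1260492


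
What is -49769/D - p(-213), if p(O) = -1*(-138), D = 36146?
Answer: -5037917/36146 ≈ -139.38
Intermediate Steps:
p(O) = 138
-49769/D - p(-213) = -49769/36146 - 1*138 = -49769*1/36146 - 138 = -49769/36146 - 138 = -5037917/36146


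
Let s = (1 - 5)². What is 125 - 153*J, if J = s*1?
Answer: -2323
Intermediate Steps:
s = 16 (s = (-4)² = 16)
J = 16 (J = 16*1 = 16)
125 - 153*J = 125 - 153*16 = 125 - 2448 = -2323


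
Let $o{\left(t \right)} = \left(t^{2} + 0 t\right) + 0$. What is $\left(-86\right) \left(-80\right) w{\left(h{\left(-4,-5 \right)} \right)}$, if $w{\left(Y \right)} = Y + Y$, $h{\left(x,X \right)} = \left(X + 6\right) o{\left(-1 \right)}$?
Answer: $13760$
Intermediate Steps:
$o{\left(t \right)} = t^{2}$ ($o{\left(t \right)} = \left(t^{2} + 0\right) + 0 = t^{2} + 0 = t^{2}$)
$h{\left(x,X \right)} = 6 + X$ ($h{\left(x,X \right)} = \left(X + 6\right) \left(-1\right)^{2} = \left(6 + X\right) 1 = 6 + X$)
$w{\left(Y \right)} = 2 Y$
$\left(-86\right) \left(-80\right) w{\left(h{\left(-4,-5 \right)} \right)} = \left(-86\right) \left(-80\right) 2 \left(6 - 5\right) = 6880 \cdot 2 \cdot 1 = 6880 \cdot 2 = 13760$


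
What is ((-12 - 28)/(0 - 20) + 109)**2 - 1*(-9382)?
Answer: 21703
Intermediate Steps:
((-12 - 28)/(0 - 20) + 109)**2 - 1*(-9382) = (-40/(-20) + 109)**2 + 9382 = (-40*(-1/20) + 109)**2 + 9382 = (2 + 109)**2 + 9382 = 111**2 + 9382 = 12321 + 9382 = 21703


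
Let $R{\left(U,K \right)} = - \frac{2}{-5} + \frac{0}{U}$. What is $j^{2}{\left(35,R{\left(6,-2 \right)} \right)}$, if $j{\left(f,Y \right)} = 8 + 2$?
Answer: $100$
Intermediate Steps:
$R{\left(U,K \right)} = \frac{2}{5}$ ($R{\left(U,K \right)} = \left(-2\right) \left(- \frac{1}{5}\right) + 0 = \frac{2}{5} + 0 = \frac{2}{5}$)
$j{\left(f,Y \right)} = 10$
$j^{2}{\left(35,R{\left(6,-2 \right)} \right)} = 10^{2} = 100$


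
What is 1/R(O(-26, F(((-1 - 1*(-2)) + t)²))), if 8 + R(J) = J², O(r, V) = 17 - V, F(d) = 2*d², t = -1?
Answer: 1/281 ≈ 0.0035587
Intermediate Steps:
R(J) = -8 + J²
1/R(O(-26, F(((-1 - 1*(-2)) + t)²))) = 1/(-8 + (17 - 2*(((-1 - 1*(-2)) - 1)²)²)²) = 1/(-8 + (17 - 2*(((-1 + 2) - 1)²)²)²) = 1/(-8 + (17 - 2*((1 - 1)²)²)²) = 1/(-8 + (17 - 2*(0²)²)²) = 1/(-8 + (17 - 2*0²)²) = 1/(-8 + (17 - 2*0)²) = 1/(-8 + (17 - 1*0)²) = 1/(-8 + (17 + 0)²) = 1/(-8 + 17²) = 1/(-8 + 289) = 1/281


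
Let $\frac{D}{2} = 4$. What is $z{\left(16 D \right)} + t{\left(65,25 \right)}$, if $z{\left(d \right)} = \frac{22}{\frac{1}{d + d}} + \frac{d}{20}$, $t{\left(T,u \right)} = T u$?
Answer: $\frac{36317}{5} \approx 7263.4$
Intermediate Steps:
$D = 8$ ($D = 2 \cdot 4 = 8$)
$z{\left(d \right)} = \frac{881 d}{20}$ ($z{\left(d \right)} = \frac{22}{\frac{1}{2 d}} + d \frac{1}{20} = \frac{22}{\frac{1}{2} \frac{1}{d}} + \frac{d}{20} = 22 \cdot 2 d + \frac{d}{20} = 44 d + \frac{d}{20} = \frac{881 d}{20}$)
$z{\left(16 D \right)} + t{\left(65,25 \right)} = \frac{881 \cdot 16 \cdot 8}{20} + 65 \cdot 25 = \frac{881}{20} \cdot 128 + 1625 = \frac{28192}{5} + 1625 = \frac{36317}{5}$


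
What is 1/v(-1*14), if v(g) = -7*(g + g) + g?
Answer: 1/182 ≈ 0.0054945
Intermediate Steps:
v(g) = -13*g (v(g) = -14*g + g = -13*g)
1/v(-1*14) = 1/(-(-13)*14) = 1/(-13*(-14)) = 1/182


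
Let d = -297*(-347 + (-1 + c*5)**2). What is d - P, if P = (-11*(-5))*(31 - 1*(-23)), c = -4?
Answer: -30888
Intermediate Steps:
d = -27918 (d = -297*(-347 + (-1 - 4*5)**2) = -297*(-347 + (-1 - 20)**2) = -297*(-347 + (-21)**2) = -297*(-347 + 441) = -297*94 = -27918)
P = 2970 (P = 55*(31 + 23) = 55*54 = 2970)
d - P = -27918 - 1*2970 = -27918 - 2970 = -30888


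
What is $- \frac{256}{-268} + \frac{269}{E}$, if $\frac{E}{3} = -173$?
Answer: $\frac{15193}{34773} \approx 0.43692$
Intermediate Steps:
$E = -519$ ($E = 3 \left(-173\right) = -519$)
$- \frac{256}{-268} + \frac{269}{E} = - \frac{256}{-268} + \frac{269}{-519} = \left(-256\right) \left(- \frac{1}{268}\right) + 269 \left(- \frac{1}{519}\right) = \frac{64}{67} - \frac{269}{519} = \frac{15193}{34773}$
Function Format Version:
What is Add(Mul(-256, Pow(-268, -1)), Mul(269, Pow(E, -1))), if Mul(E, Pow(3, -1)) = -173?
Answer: Rational(15193, 34773) ≈ 0.43692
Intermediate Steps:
E = -519 (E = Mul(3, -173) = -519)
Add(Mul(-256, Pow(-268, -1)), Mul(269, Pow(E, -1))) = Add(Mul(-256, Pow(-268, -1)), Mul(269, Pow(-519, -1))) = Add(Mul(-256, Rational(-1, 268)), Mul(269, Rational(-1, 519))) = Add(Rational(64, 67), Rational(-269, 519)) = Rational(15193, 34773)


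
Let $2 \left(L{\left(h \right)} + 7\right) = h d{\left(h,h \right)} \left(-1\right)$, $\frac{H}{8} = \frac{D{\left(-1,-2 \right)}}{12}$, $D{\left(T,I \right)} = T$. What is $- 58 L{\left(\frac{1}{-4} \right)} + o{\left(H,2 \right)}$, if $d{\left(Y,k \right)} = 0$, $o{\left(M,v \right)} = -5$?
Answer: $401$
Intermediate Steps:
$H = - \frac{2}{3}$ ($H = 8 \left(- \frac{1}{12}\right) = - \frac{2}{3} \approx -0.66667$)
$L{\left(h \right)} = -7$ ($L{\left(h \right)} = -7 + \frac{h 0 \left(-1\right)}{2} = -7 + \frac{0 \left(-1\right)}{2} = -7 + \frac{1}{2} \cdot 0 = -7 + 0 = -7$)
$- 58 L{\left(\frac{1}{-4} \right)} + o{\left(H,2 \right)} = \left(-58\right) \left(-7\right) - 5 = 406 - 5 = 401$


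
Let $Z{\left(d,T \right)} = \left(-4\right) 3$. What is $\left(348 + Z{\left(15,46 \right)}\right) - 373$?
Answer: $-37$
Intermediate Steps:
$Z{\left(d,T \right)} = -12$
$\left(348 + Z{\left(15,46 \right)}\right) - 373 = \left(348 - 12\right) - 373 = 336 - 373 = -37$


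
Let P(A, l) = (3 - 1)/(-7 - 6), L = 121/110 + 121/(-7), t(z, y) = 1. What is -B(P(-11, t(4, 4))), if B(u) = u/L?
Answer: -140/14729 ≈ -0.0095051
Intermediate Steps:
L = -1133/70 (L = 121*(1/110) + 121*(-⅐) = 11/10 - 121/7 = -1133/70 ≈ -16.186)
P(A, l) = -2/13 (P(A, l) = 2/(-13) = 2*(-1/13) = -2/13)
B(u) = -70*u/1133 (B(u) = u/(-1133/70) = u*(-70/1133) = -70*u/1133)
-B(P(-11, t(4, 4))) = -(-70)*(-2)/(1133*13) = -1*140/14729 = -140/14729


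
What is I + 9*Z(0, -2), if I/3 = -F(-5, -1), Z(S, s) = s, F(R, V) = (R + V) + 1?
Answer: -3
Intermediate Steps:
F(R, V) = 1 + R + V
I = 15 (I = 3*(-(1 - 5 - 1)) = 3*(-1*(-5)) = 3*5 = 15)
I + 9*Z(0, -2) = 15 + 9*(-2) = 15 - 18 = -3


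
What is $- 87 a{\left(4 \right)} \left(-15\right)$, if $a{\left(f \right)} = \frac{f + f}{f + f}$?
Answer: $1305$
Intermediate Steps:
$a{\left(f \right)} = 1$ ($a{\left(f \right)} = \frac{2 f}{2 f} = 2 f \frac{1}{2 f} = 1$)
$- 87 a{\left(4 \right)} \left(-15\right) = \left(-87\right) 1 \left(-15\right) = \left(-87\right) \left(-15\right) = 1305$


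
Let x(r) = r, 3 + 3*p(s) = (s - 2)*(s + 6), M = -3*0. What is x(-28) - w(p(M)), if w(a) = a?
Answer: -23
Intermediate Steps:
M = 0
p(s) = -1 + (-2 + s)*(6 + s)/3 (p(s) = -1 + ((s - 2)*(s + 6))/3 = -1 + ((-2 + s)*(6 + s))/3 = -1 + (-2 + s)*(6 + s)/3)
x(-28) - w(p(M)) = -28 - (-5 + (⅓)*0² + (4/3)*0) = -28 - (-5 + (⅓)*0 + 0) = -28 - (-5 + 0 + 0) = -28 - 1*(-5) = -28 + 5 = -23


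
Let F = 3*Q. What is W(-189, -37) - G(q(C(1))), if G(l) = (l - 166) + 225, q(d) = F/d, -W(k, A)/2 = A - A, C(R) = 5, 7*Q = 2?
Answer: -2071/35 ≈ -59.171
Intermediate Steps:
Q = 2/7 (Q = (⅐)*2 = 2/7 ≈ 0.28571)
W(k, A) = 0 (W(k, A) = -2*(A - A) = -2*0 = 0)
F = 6/7 (F = 3*(2/7) = 6/7 ≈ 0.85714)
q(d) = 6/(7*d)
G(l) = 59 + l (G(l) = (-166 + l) + 225 = 59 + l)
W(-189, -37) - G(q(C(1))) = 0 - (59 + (6/7)/5) = 0 - (59 + (6/7)*(⅕)) = 0 - (59 + 6/35) = 0 - 1*2071/35 = 0 - 2071/35 = -2071/35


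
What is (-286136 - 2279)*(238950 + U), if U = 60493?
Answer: -86363852845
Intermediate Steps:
(-286136 - 2279)*(238950 + U) = (-286136 - 2279)*(238950 + 60493) = -288415*299443 = -86363852845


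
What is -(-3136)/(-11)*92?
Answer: -288512/11 ≈ -26228.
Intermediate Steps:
-(-3136)/(-11)*92 = -(-3136)*(-1)/11*92 = -49*64/11*92 = -3136/11*92 = -288512/11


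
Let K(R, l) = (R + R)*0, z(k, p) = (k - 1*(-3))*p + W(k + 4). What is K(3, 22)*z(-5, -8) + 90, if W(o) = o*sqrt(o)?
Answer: 90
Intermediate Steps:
W(o) = o**(3/2)
z(k, p) = (4 + k)**(3/2) + p*(3 + k) (z(k, p) = (k - 1*(-3))*p + (k + 4)**(3/2) = (k + 3)*p + (4 + k)**(3/2) = (3 + k)*p + (4 + k)**(3/2) = p*(3 + k) + (4 + k)**(3/2) = (4 + k)**(3/2) + p*(3 + k))
K(R, l) = 0 (K(R, l) = (2*R)*0 = 0)
K(3, 22)*z(-5, -8) + 90 = 0*((4 - 5)**(3/2) + 3*(-8) - 5*(-8)) + 90 = 0*((-1)**(3/2) - 24 + 40) + 90 = 0*(-I - 24 + 40) + 90 = 0*(16 - I) + 90 = 0 + 90 = 90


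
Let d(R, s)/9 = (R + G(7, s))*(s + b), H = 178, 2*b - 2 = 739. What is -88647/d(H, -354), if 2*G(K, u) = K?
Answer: -118196/35937 ≈ -3.2890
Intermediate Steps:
b = 741/2 (b = 1 + (½)*739 = 1 + 739/2 = 741/2 ≈ 370.50)
G(K, u) = K/2
d(R, s) = 9*(7/2 + R)*(741/2 + s) (d(R, s) = 9*((R + (½)*7)*(s + 741/2)) = 9*((R + 7/2)*(741/2 + s)) = 9*((7/2 + R)*(741/2 + s)) = 9*(7/2 + R)*(741/2 + s))
-88647/d(H, -354) = -88647/(46683/4 + (63/2)*(-354) + (6669/2)*178 + 9*178*(-354)) = -88647/(46683/4 - 11151 + 593541 - 567108) = -88647/107811/4 = -88647*4/107811 = -118196/35937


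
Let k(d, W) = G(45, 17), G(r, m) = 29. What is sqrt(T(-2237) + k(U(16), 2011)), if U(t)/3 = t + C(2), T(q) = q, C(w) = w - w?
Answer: 4*I*sqrt(138) ≈ 46.989*I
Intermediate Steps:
C(w) = 0
U(t) = 3*t (U(t) = 3*(t + 0) = 3*t)
k(d, W) = 29
sqrt(T(-2237) + k(U(16), 2011)) = sqrt(-2237 + 29) = sqrt(-2208) = 4*I*sqrt(138)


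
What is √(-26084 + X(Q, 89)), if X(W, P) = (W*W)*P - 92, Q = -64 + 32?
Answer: 8*√1015 ≈ 254.87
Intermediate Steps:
Q = -32
X(W, P) = -92 + P*W² (X(W, P) = W²*P - 92 = P*W² - 92 = -92 + P*W²)
√(-26084 + X(Q, 89)) = √(-26084 + (-92 + 89*(-32)²)) = √(-26084 + (-92 + 89*1024)) = √(-26084 + (-92 + 91136)) = √(-26084 + 91044) = √64960 = 8*√1015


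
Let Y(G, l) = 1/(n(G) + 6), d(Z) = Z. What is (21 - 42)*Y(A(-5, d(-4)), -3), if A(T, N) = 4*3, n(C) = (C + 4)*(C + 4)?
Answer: -21/262 ≈ -0.080153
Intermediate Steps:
n(C) = (4 + C)² (n(C) = (4 + C)*(4 + C) = (4 + C)²)
A(T, N) = 12
Y(G, l) = 1/(6 + (4 + G)²) (Y(G, l) = 1/((4 + G)² + 6) = 1/(6 + (4 + G)²))
(21 - 42)*Y(A(-5, d(-4)), -3) = (21 - 42)/(6 + (4 + 12)²) = -21/(6 + 16²) = -21/(6 + 256) = -21/262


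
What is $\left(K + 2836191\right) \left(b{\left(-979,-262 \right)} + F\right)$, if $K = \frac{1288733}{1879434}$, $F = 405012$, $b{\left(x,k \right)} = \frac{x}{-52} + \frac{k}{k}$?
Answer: $\frac{112267784752309677685}{97730568} \approx 1.1487 \cdot 10^{12}$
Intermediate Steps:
$b{\left(x,k \right)} = 1 - \frac{x}{52}$ ($b{\left(x,k \right)} = x \left(- \frac{1}{52}\right) + 1 = - \frac{x}{52} + 1 = 1 - \frac{x}{52}$)
$K = \frac{1288733}{1879434}$ ($K = 1288733 \cdot \frac{1}{1879434} = \frac{1288733}{1879434} \approx 0.6857$)
$\left(K + 2836191\right) \left(b{\left(-979,-262 \right)} + F\right) = \left(\frac{1288733}{1879434} + 2836191\right) \left(\left(1 - - \frac{979}{52}\right) + 405012\right) = \frac{5330435084627 \left(\left(1 + \frac{979}{52}\right) + 405012\right)}{1879434} = \frac{5330435084627 \left(\frac{1031}{52} + 405012\right)}{1879434} = \frac{5330435084627}{1879434} \cdot \frac{21061655}{52} = \frac{112267784752309677685}{97730568}$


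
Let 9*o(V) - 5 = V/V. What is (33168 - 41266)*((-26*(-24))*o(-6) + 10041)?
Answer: -84680786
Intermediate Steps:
o(V) = ⅔ (o(V) = 5/9 + (V/V)/9 = 5/9 + (⅑)*1 = 5/9 + ⅑ = ⅔)
(33168 - 41266)*((-26*(-24))*o(-6) + 10041) = (33168 - 41266)*(-26*(-24)*(⅔) + 10041) = -8098*(624*(⅔) + 10041) = -8098*(416 + 10041) = -8098*10457 = -84680786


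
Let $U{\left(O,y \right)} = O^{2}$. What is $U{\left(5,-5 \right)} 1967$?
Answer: $49175$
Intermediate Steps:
$U{\left(5,-5 \right)} 1967 = 5^{2} \cdot 1967 = 25 \cdot 1967 = 49175$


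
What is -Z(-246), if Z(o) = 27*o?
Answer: 6642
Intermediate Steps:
-Z(-246) = -27*(-246) = -1*(-6642) = 6642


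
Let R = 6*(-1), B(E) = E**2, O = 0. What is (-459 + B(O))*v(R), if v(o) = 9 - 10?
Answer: 459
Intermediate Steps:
R = -6
v(o) = -1
(-459 + B(O))*v(R) = (-459 + 0**2)*(-1) = (-459 + 0)*(-1) = -459*(-1) = 459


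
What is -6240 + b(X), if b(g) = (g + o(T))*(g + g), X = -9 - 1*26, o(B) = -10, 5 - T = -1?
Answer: -3090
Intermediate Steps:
T = 6 (T = 5 - 1*(-1) = 5 + 1 = 6)
X = -35 (X = -9 - 26 = -35)
b(g) = 2*g*(-10 + g) (b(g) = (g - 10)*(g + g) = (-10 + g)*(2*g) = 2*g*(-10 + g))
-6240 + b(X) = -6240 + 2*(-35)*(-10 - 35) = -6240 + 2*(-35)*(-45) = -6240 + 3150 = -3090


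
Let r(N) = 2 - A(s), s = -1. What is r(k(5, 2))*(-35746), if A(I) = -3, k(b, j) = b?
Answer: -178730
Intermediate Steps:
r(N) = 5 (r(N) = 2 - 1*(-3) = 2 + 3 = 5)
r(k(5, 2))*(-35746) = 5*(-35746) = -178730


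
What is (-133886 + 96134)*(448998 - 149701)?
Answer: -11299060344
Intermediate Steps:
(-133886 + 96134)*(448998 - 149701) = -37752*299297 = -11299060344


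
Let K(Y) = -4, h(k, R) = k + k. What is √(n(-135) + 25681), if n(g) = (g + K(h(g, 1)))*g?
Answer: √44446 ≈ 210.82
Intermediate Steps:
h(k, R) = 2*k
n(g) = g*(-4 + g) (n(g) = (g - 4)*g = (-4 + g)*g = g*(-4 + g))
√(n(-135) + 25681) = √(-135*(-4 - 135) + 25681) = √(-135*(-139) + 25681) = √(18765 + 25681) = √44446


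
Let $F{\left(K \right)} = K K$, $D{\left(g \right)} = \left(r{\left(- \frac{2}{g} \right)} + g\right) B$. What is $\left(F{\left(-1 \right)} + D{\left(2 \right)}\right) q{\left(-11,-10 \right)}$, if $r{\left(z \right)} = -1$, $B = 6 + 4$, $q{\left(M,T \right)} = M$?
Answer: $-121$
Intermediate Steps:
$B = 10$
$D{\left(g \right)} = -10 + 10 g$ ($D{\left(g \right)} = \left(-1 + g\right) 10 = -10 + 10 g$)
$F{\left(K \right)} = K^{2}$
$\left(F{\left(-1 \right)} + D{\left(2 \right)}\right) q{\left(-11,-10 \right)} = \left(\left(-1\right)^{2} + \left(-10 + 10 \cdot 2\right)\right) \left(-11\right) = \left(1 + \left(-10 + 20\right)\right) \left(-11\right) = \left(1 + 10\right) \left(-11\right) = 11 \left(-11\right) = -121$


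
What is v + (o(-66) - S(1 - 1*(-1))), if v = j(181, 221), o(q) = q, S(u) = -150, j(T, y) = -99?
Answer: -15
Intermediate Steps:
v = -99
v + (o(-66) - S(1 - 1*(-1))) = -99 + (-66 - 1*(-150)) = -99 + (-66 + 150) = -99 + 84 = -15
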